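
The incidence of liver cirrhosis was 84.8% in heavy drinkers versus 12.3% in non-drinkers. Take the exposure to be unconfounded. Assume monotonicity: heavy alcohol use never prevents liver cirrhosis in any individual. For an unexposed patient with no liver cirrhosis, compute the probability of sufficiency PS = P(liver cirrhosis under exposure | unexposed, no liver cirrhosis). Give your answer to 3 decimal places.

PS ≈ 0.827

p₁ = 0.848, p₀ = 0.123.
Under exogeneity and monotonicity, PS = (p₁ − p₀) / (1 − p₀).
PS = (0.848 − 0.123) / (1 − 0.123) = 0.725 / 0.877 ≈ 0.8267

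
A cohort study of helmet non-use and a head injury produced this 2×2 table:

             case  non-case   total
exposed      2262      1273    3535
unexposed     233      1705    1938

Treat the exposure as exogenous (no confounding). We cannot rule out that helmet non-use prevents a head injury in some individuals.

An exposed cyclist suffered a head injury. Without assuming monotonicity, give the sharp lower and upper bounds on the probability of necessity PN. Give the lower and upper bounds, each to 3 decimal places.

p₁ = P(outcome | exposed) = 2262/3535 = 0.63989
p₀ = P(outcome | unexposed) = 233/1938 = 0.12023
Under exogeneity alone the bounds on PN are max{0,(p₁−p₀)/p₁} ≤ PN ≤ min{1,(1−p₀)/p₁}.
  lower = (p₁ − p₀)/p₁ = 0.51966 / 0.63989 ≈ 0.8121
  upper = min{1, (1 − p₀)/p₁} = 0.87977 / 0.63989 ≈ 1.3749 → capped at 1

0.812 ≤ PN ≤ 1.000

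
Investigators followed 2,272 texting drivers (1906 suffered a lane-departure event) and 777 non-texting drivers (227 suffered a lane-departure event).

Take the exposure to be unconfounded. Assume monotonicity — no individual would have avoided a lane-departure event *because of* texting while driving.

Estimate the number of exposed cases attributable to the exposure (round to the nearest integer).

p₁ = P(outcome | exposed) = 1906/2272 = 0.83891
p₀ = P(outcome | unexposed) = 227/777 = 0.29215
PN = (p₁ − p₀)/p₁ = (0.83891 − 0.29215) / 0.83891 ≈ 0.65175.
Attributable cases ≈ PN × (exposed cases) = 0.65175 × 1906 ≈ 1242.24.

about 1242 cases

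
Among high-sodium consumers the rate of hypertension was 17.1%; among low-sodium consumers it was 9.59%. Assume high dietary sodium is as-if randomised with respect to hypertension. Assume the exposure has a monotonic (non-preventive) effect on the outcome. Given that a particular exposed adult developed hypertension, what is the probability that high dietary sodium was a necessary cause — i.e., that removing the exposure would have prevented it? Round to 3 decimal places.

p₁ = 0.171, p₀ = 0.0959.
Under exogeneity and monotonicity, PN = (p₁ − p₀) / p₁.
PN = (0.171 − 0.0959) / 0.171 = 0.0751 / 0.171 ≈ 0.4392

PN ≈ 0.439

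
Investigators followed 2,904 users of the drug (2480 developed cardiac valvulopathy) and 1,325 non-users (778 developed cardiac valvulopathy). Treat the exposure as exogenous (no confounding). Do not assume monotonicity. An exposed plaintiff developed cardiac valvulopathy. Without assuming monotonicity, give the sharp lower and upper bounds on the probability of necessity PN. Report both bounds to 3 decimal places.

0.312 ≤ PN ≤ 0.483

p₁ = P(outcome | exposed) = 2480/2904 = 0.85399
p₀ = P(outcome | unexposed) = 778/1325 = 0.58717
Under exogeneity alone the bounds on PN are max{0,(p₁−p₀)/p₁} ≤ PN ≤ min{1,(1−p₀)/p₁}.
  lower = (p₁ − p₀)/p₁ = 0.26682 / 0.85399 ≈ 0.3124
  upper = min{1, (1 − p₀)/p₁} = 0.41283 / 0.85399 ≈ 0.4834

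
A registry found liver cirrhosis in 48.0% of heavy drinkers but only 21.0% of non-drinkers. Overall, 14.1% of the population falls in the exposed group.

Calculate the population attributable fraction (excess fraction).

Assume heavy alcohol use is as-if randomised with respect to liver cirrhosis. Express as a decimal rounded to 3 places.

PAF ≈ 0.153

p₁ = 0.48, p₀ = 0.21.
Overall risk P(Y=1) = π·p₁ + (1−π)·p₀ = 0.141×0.48 + 0.859×0.21 = 0.24807.
Under exogeneity, PAF = [P(Y=1) − p₀] / P(Y=1).
PAF = (0.24807 − 0.21) / 0.24807 ≈ 0.1535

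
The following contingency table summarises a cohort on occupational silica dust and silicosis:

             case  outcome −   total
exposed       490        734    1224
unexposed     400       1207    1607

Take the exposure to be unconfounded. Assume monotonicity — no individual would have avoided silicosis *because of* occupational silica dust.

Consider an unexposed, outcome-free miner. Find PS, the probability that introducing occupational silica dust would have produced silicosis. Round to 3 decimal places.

PS ≈ 0.202

p₁ = P(outcome | exposed) = 490/1224 = 0.40033
p₀ = P(outcome | unexposed) = 400/1607 = 0.24891
Under exogeneity and monotonicity, PS = (p₁ − p₀)/(1 − p₀).
PS = (0.40033 − 0.24891) / 0.75109 ≈ 0.2016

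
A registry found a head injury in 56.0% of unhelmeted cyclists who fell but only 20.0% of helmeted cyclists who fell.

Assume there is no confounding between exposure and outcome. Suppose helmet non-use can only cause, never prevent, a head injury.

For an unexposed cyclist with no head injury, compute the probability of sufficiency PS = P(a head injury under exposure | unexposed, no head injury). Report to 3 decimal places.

p₁ = 0.56, p₀ = 0.2.
Under exogeneity and monotonicity, PS = (p₁ − p₀) / (1 − p₀).
PS = (0.56 − 0.2) / (1 − 0.2) = 0.36 / 0.8 ≈ 0.4500

PS ≈ 0.450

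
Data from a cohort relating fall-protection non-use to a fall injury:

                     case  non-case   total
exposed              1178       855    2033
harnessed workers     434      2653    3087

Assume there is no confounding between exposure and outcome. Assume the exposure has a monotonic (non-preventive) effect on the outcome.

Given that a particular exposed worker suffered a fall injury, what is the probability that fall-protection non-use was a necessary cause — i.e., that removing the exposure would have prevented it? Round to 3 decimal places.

PN ≈ 0.757

p₁ = P(outcome | exposed) = 1178/2033 = 0.57944
p₀ = P(outcome | unexposed) = 434/3087 = 0.14059
Under exogeneity and monotonicity, PN = (p₁ − p₀)/p₁.
PN = (0.57944 − 0.14059) / 0.57944 ≈ 0.7574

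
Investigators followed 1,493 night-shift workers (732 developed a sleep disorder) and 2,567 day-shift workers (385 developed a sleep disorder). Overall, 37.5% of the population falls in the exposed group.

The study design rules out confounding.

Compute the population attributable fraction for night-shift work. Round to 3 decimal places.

p₁ = P(outcome | exposed) = 732/1493 = 0.49029
p₀ = P(outcome | unexposed) = 385/2567 = 0.14998
Overall risk P(Y=1) = π·p₁ + (1−π)·p₀ = 0.375×0.49029 + 0.625×0.14998 = 0.2776.
Under exogeneity, PAF = [P(Y=1) − p₀] / P(Y=1).
PAF = (0.2776 − 0.14998) / 0.2776 ≈ 0.4597

PAF ≈ 0.460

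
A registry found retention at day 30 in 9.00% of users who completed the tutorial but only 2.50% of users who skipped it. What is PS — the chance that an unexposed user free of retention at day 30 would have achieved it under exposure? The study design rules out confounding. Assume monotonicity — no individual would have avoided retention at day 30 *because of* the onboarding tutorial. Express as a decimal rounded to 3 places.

PS ≈ 0.067

p₁ = 0.09, p₀ = 0.025.
Under exogeneity and monotonicity, PS = (p₁ − p₀) / (1 − p₀).
PS = (0.09 − 0.025) / (1 − 0.025) = 0.065 / 0.975 ≈ 0.0667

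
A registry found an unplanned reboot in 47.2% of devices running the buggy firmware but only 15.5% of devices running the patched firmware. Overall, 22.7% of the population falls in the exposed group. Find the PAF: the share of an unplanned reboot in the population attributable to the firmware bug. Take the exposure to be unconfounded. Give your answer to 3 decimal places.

PAF ≈ 0.317

p₁ = 0.472, p₀ = 0.155.
Overall risk P(Y=1) = π·p₁ + (1−π)·p₀ = 0.227×0.472 + 0.773×0.155 = 0.22696.
Under exogeneity, PAF = [P(Y=1) − p₀] / P(Y=1).
PAF = (0.22696 − 0.155) / 0.22696 ≈ 0.3171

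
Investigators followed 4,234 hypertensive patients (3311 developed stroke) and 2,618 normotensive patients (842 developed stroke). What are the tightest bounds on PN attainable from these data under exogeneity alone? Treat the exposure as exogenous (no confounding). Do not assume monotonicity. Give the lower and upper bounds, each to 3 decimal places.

0.589 ≤ PN ≤ 0.867

p₁ = P(outcome | exposed) = 3311/4234 = 0.782
p₀ = P(outcome | unexposed) = 842/2618 = 0.32162
Under exogeneity alone the bounds on PN are max{0,(p₁−p₀)/p₁} ≤ PN ≤ min{1,(1−p₀)/p₁}.
  lower = (p₁ − p₀)/p₁ = 0.46038 / 0.782 ≈ 0.5887
  upper = min{1, (1 − p₀)/p₁} = 0.67838 / 0.782 ≈ 0.8675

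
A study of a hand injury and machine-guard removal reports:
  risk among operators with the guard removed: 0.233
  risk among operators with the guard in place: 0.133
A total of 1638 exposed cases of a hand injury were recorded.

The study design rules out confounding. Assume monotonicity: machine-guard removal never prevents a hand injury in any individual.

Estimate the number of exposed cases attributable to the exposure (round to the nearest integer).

Let p₁ = 0.233, p₀ = 0.133.
PN = (p₁ − p₀)/p₁ = (0.233 − 0.133) / 0.233 ≈ 0.42918.
Attributable cases ≈ PN × (exposed cases) = 0.42918 × 1638 ≈ 703.00.

about 703 cases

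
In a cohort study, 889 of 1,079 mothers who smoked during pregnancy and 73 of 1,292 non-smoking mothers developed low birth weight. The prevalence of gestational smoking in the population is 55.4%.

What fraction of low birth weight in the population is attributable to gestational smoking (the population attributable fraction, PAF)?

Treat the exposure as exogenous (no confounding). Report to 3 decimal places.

PAF ≈ 0.883

p₁ = P(outcome | exposed) = 889/1079 = 0.82391
p₀ = P(outcome | unexposed) = 73/1292 = 0.056502
Overall risk P(Y=1) = π·p₁ + (1−π)·p₀ = 0.554×0.82391 + 0.446×0.056502 = 0.48165.
Under exogeneity, PAF = [P(Y=1) − p₀] / P(Y=1).
PAF = (0.48165 − 0.056502) / 0.48165 ≈ 0.8827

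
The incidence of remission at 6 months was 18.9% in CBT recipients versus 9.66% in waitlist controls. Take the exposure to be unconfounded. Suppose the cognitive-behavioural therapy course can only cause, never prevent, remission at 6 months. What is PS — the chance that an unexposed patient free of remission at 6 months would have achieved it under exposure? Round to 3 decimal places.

p₁ = 0.189, p₀ = 0.0966.
Under exogeneity and monotonicity, PS = (p₁ − p₀) / (1 − p₀).
PS = (0.189 − 0.0966) / (1 − 0.0966) = 0.0924 / 0.9034 ≈ 0.1023

PS ≈ 0.102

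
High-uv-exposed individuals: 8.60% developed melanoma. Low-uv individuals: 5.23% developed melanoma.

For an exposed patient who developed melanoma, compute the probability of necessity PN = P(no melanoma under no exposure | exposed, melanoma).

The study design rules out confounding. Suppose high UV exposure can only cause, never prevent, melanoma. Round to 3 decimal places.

p₁ = 0.086, p₀ = 0.0523.
Under exogeneity and monotonicity, PN = (p₁ − p₀) / p₁.
PN = (0.086 − 0.0523) / 0.086 = 0.0337 / 0.086 ≈ 0.3919

PN ≈ 0.392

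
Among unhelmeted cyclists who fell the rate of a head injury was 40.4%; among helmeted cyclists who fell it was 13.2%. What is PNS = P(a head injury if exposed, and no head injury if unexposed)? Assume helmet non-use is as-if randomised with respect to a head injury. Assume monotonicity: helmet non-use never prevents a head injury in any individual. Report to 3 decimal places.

PNS ≈ 0.272

p₁ = 0.404, p₀ = 0.132.
Under exogeneity and monotonicity, PNS = p₁ − p₀.
PNS = 0.404 − 0.132 = 0.272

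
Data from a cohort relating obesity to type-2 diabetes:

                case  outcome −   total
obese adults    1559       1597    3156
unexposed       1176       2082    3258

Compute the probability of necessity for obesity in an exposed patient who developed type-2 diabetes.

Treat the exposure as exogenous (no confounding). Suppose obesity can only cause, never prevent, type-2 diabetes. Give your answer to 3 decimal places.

PN ≈ 0.269

p₁ = P(outcome | exposed) = 1559/3156 = 0.49398
p₀ = P(outcome | unexposed) = 1176/3258 = 0.36096
Under exogeneity and monotonicity, PN = (p₁ − p₀)/p₁.
PN = (0.49398 − 0.36096) / 0.49398 ≈ 0.2693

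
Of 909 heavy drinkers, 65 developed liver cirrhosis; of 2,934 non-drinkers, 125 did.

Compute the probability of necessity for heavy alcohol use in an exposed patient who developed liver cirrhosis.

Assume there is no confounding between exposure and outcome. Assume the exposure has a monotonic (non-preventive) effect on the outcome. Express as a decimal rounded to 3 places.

PN ≈ 0.404

p₁ = P(outcome | exposed) = 65/909 = 0.071507
p₀ = P(outcome | unexposed) = 125/2934 = 0.042604
Under exogeneity and monotonicity, PN = (p₁ − p₀) / p₁.
PN = (0.071507 − 0.042604) / 0.071507 = 0.028903 / 0.071507 ≈ 0.4042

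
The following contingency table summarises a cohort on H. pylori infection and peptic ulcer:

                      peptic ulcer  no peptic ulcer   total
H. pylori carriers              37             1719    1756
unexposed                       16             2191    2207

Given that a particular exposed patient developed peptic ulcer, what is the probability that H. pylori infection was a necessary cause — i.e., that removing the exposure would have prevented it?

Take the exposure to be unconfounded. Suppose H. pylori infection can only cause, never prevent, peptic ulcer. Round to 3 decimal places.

p₁ = P(outcome | exposed) = 37/1756 = 0.021071
p₀ = P(outcome | unexposed) = 16/2207 = 0.0072497
Under exogeneity and monotonicity, PN = (p₁ − p₀) / p₁.
PN = (0.021071 − 0.0072497) / 0.021071 = 0.013821 / 0.021071 ≈ 0.6559

PN ≈ 0.656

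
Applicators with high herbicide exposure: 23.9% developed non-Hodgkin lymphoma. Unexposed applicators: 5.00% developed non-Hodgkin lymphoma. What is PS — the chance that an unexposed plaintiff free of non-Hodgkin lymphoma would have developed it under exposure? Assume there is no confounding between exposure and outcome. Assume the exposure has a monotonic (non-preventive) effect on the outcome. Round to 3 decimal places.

p₁ = 0.239, p₀ = 0.05.
Under exogeneity and monotonicity, PS = (p₁ − p₀) / (1 − p₀).
PS = (0.239 − 0.05) / (1 − 0.05) = 0.189 / 0.95 ≈ 0.1989

PS ≈ 0.199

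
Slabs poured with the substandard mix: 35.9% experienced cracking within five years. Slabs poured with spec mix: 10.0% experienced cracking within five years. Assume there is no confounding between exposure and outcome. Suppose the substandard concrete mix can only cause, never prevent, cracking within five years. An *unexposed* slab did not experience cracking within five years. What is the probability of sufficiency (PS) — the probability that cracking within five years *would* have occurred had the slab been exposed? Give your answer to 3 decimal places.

p₁ = 0.359, p₀ = 0.1.
Under exogeneity and monotonicity, PS = (p₁ − p₀) / (1 − p₀).
PS = (0.359 − 0.1) / (1 − 0.1) = 0.259 / 0.9 ≈ 0.2878

PS ≈ 0.288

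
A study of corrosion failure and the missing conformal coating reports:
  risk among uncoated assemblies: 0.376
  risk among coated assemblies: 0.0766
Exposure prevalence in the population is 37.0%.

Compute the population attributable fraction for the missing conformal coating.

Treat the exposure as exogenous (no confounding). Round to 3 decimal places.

PAF ≈ 0.591

Let p₁ = 0.376, p₀ = 0.0766.
Overall risk P(Y=1) = π·p₁ + (1−π)·p₀ = 0.37×0.376 + 0.63×0.0766 = 0.18738.
Under exogeneity, PAF = [P(Y=1) − p₀] / P(Y=1).
PAF = (0.18738 − 0.0766) / 0.18738 ≈ 0.5912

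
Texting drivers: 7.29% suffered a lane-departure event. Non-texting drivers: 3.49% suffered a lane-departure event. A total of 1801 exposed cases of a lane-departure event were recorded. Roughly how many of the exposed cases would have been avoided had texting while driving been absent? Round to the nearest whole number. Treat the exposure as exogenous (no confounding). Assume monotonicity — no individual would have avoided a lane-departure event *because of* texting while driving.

about 939 cases

p₁ = 0.0729, p₀ = 0.0349.
PN = (p₁ − p₀)/p₁ = (0.0729 − 0.0349) / 0.0729 ≈ 0.52126.
Attributable cases ≈ PN × (exposed cases) = 0.52126 × 1801 ≈ 938.79.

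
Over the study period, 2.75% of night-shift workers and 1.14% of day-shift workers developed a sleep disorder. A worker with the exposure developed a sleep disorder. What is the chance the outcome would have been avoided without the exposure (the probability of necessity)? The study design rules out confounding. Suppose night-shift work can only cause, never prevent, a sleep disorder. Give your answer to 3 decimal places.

p₁ = 0.0275, p₀ = 0.0114.
Under exogeneity and monotonicity, PN = (p₁ − p₀) / p₁.
PN = (0.0275 − 0.0114) / 0.0275 = 0.0161 / 0.0275 ≈ 0.5855

PN ≈ 0.585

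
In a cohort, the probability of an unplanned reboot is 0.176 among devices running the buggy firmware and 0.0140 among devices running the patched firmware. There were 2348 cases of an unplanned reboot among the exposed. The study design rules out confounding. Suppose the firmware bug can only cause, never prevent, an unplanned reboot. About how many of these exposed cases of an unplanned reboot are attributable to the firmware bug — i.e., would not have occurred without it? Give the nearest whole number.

Let p₁ = 0.176, p₀ = 0.014.
PN = (p₁ − p₀)/p₁ = (0.176 − 0.014) / 0.176 ≈ 0.92045.
Attributable cases ≈ PN × (exposed cases) = 0.92045 × 2348 ≈ 2161.23.

about 2161 cases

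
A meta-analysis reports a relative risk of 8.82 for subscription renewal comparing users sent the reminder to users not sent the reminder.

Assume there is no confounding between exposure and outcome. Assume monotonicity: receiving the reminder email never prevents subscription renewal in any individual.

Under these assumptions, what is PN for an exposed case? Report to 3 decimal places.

Under exogeneity and monotonicity, PN = (RR − 1) / RR = 1 − 1/RR.
PN = (8.82 − 1) / 8.82 = 7.82 / 8.82 ≈ 0.8866

PN ≈ 0.887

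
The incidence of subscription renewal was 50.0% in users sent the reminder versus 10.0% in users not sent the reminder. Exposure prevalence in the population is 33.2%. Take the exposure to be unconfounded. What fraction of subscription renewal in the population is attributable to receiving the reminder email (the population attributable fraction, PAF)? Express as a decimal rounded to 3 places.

PAF ≈ 0.570

p₁ = 0.5, p₀ = 0.1.
Overall risk P(Y=1) = π·p₁ + (1−π)·p₀ = 0.332×0.5 + 0.668×0.1 = 0.2328.
Under exogeneity, PAF = [P(Y=1) − p₀] / P(Y=1).
PAF = (0.2328 − 0.1) / 0.2328 ≈ 0.5704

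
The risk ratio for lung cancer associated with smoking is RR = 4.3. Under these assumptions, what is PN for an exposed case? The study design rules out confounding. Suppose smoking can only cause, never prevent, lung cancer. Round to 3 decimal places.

Under exogeneity and monotonicity, PN = (RR − 1) / RR = 1 − 1/RR.
PN = (4.3 − 1) / 4.3 = 3.3 / 4.3 ≈ 0.7674

PN ≈ 0.767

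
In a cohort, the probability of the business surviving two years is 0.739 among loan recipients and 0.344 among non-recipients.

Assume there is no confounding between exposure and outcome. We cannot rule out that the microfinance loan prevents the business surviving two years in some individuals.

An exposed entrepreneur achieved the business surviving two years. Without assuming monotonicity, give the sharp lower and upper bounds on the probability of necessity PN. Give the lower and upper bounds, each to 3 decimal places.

0.535 ≤ PN ≤ 0.888

Let p₁ = 0.739, p₀ = 0.344.
Under exogeneity alone the bounds on PN are max{0,(p₁−p₀)/p₁} ≤ PN ≤ min{1,(1−p₀)/p₁}.
  lower = (p₁ − p₀)/p₁ = 0.395 / 0.739 ≈ 0.5345
  upper = min{1, (1 − p₀)/p₁} = 0.656 / 0.739 ≈ 0.8877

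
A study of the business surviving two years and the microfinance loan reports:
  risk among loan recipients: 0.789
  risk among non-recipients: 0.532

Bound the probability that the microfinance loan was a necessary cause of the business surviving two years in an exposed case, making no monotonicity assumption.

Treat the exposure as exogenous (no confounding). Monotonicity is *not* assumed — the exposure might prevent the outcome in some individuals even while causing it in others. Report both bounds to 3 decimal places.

0.326 ≤ PN ≤ 0.593

Let p₁ = 0.789, p₀ = 0.532.
Under exogeneity alone the bounds on PN are max{0,(p₁−p₀)/p₁} ≤ PN ≤ min{1,(1−p₀)/p₁}.
  lower = (p₁ − p₀)/p₁ = 0.257 / 0.789 ≈ 0.3257
  upper = min{1, (1 − p₀)/p₁} = 0.468 / 0.789 ≈ 0.5932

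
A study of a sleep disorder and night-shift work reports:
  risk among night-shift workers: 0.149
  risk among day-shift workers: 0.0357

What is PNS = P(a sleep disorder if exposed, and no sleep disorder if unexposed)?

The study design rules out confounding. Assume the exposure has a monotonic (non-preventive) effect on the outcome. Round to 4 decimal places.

PNS ≈ 0.1133

Let p₁ = 0.149, p₀ = 0.0357.
Under exogeneity and monotonicity, PNS = p₁ − p₀.
PNS = 0.149 − 0.0357 = 0.1133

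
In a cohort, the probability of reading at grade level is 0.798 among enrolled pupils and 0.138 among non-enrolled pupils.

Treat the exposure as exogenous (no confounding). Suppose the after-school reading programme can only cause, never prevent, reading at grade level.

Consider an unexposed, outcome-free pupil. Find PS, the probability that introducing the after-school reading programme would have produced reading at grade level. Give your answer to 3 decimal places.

PS ≈ 0.766

Let p₁ = 0.798, p₀ = 0.138.
Under exogeneity and monotonicity, PS = (p₁ − p₀) / (1 − p₀).
PS = (0.798 − 0.138) / (1 − 0.138) = 0.66 / 0.862 ≈ 0.7657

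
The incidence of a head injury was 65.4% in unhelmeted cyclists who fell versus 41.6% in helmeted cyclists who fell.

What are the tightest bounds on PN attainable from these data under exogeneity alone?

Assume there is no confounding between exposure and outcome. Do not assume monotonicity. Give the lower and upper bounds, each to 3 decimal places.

0.364 ≤ PN ≤ 0.893

p₁ = 0.654, p₀ = 0.416.
Under exogeneity alone the bounds on PN are max{0,(p₁−p₀)/p₁} ≤ PN ≤ min{1,(1−p₀)/p₁}.
  lower = (p₁ − p₀)/p₁ = 0.238 / 0.654 ≈ 0.3639
  upper = min{1, (1 − p₀)/p₁} = 0.584 / 0.654 ≈ 0.8930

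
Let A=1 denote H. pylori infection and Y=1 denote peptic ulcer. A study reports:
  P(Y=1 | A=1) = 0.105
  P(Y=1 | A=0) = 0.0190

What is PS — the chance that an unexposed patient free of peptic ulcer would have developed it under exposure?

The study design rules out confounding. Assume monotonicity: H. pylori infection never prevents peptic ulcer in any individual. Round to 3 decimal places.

PS ≈ 0.088

Let p₁ = 0.105, p₀ = 0.019.
Under exogeneity and monotonicity, PS = (p₁ − p₀) / (1 − p₀).
PS = (0.105 − 0.019) / (1 − 0.019) = 0.086 / 0.981 ≈ 0.0877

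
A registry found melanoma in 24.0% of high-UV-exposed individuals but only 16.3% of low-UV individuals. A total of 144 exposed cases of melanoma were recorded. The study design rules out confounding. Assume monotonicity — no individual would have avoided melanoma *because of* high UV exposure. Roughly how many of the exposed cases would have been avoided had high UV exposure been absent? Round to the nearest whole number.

about 46 cases

p₁ = 0.24, p₀ = 0.163.
PN = (p₁ − p₀)/p₁ = (0.24 − 0.163) / 0.24 ≈ 0.32083.
Attributable cases ≈ PN × (exposed cases) = 0.32083 × 144 ≈ 46.20.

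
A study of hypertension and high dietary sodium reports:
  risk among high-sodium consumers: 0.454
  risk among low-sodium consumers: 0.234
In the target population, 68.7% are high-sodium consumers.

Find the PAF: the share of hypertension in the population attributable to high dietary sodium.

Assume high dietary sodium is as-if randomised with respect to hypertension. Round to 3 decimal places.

PAF ≈ 0.392

Let p₁ = 0.454, p₀ = 0.234.
Overall risk P(Y=1) = π·p₁ + (1−π)·p₀ = 0.687×0.454 + 0.313×0.234 = 0.38514.
Under exogeneity, PAF = [P(Y=1) − p₀] / P(Y=1).
PAF = (0.38514 − 0.234) / 0.38514 ≈ 0.3924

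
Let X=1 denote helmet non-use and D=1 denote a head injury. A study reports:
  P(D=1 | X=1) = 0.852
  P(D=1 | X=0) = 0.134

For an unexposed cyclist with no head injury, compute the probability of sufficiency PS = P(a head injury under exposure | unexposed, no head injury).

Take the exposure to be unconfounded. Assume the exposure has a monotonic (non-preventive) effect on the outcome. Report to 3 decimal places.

Let p₁ = 0.852, p₀ = 0.134.
Under exogeneity and monotonicity, PS = (p₁ − p₀) / (1 − p₀).
PS = (0.852 − 0.134) / (1 − 0.134) = 0.718 / 0.866 ≈ 0.8291

PS ≈ 0.829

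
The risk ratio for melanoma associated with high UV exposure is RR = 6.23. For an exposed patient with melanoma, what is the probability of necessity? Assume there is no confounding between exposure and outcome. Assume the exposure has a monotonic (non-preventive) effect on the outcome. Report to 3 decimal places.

Under exogeneity and monotonicity, PN = (RR − 1) / RR = 1 − 1/RR.
PN = (6.23 − 1) / 6.23 = 5.23 / 6.23 ≈ 0.8395

PN ≈ 0.839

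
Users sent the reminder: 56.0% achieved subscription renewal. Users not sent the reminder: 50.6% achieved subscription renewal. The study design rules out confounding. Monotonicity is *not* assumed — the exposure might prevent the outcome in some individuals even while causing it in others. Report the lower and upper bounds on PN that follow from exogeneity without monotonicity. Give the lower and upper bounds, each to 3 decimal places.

p₁ = 0.56, p₀ = 0.506.
Under exogeneity alone the bounds on PN are max{0,(p₁−p₀)/p₁} ≤ PN ≤ min{1,(1−p₀)/p₁}.
  lower = (p₁ − p₀)/p₁ = 0.054 / 0.56 ≈ 0.0964
  upper = min{1, (1 − p₀)/p₁} = 0.494 / 0.56 ≈ 0.8821

0.096 ≤ PN ≤ 0.882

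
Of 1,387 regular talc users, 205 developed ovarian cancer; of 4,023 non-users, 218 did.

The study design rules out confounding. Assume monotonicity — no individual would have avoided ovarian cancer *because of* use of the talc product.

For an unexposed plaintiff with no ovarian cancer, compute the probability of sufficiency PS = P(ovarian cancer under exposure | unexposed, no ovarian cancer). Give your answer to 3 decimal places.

PS ≈ 0.099

p₁ = P(outcome | exposed) = 205/1387 = 0.1478
p₀ = P(outcome | unexposed) = 218/4023 = 0.054188
Under exogeneity and monotonicity, PS = (p₁ − p₀) / (1 − p₀).
PS = (0.1478 − 0.054188) / (1 − 0.054188) = 0.093613 / 0.94581 ≈ 0.0990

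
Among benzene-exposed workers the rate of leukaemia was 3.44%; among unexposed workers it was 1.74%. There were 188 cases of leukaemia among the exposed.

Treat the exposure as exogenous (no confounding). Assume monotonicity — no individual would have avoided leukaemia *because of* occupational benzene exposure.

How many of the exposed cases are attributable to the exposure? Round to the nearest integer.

p₁ = 0.0344, p₀ = 0.0174.
PN = (p₁ − p₀)/p₁ = (0.0344 − 0.0174) / 0.0344 ≈ 0.49419.
Attributable cases ≈ PN × (exposed cases) = 0.49419 × 188 ≈ 92.91.

about 93 cases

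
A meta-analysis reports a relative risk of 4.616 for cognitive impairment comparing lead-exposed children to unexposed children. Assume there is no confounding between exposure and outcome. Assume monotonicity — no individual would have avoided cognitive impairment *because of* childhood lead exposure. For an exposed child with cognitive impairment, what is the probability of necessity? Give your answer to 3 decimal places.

Under exogeneity and monotonicity, PN = (RR − 1) / RR = 1 − 1/RR.
PN = (4.616 − 1) / 4.616 = 3.616 / 4.616 ≈ 0.7834

PN ≈ 0.783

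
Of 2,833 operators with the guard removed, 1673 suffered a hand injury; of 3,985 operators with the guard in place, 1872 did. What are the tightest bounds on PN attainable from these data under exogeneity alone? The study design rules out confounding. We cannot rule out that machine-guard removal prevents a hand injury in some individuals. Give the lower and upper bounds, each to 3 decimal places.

p₁ = P(outcome | exposed) = 1673/2833 = 0.59054
p₀ = P(outcome | unexposed) = 1872/3985 = 0.46976
Under exogeneity alone the bounds on PN are max{0,(p₁−p₀)/p₁} ≤ PN ≤ min{1,(1−p₀)/p₁}.
  lower = (p₁ − p₀)/p₁ = 0.12078 / 0.59054 ≈ 0.2045
  upper = min{1, (1 − p₀)/p₁} = 0.53024 / 0.59054 ≈ 0.8979

0.205 ≤ PN ≤ 0.898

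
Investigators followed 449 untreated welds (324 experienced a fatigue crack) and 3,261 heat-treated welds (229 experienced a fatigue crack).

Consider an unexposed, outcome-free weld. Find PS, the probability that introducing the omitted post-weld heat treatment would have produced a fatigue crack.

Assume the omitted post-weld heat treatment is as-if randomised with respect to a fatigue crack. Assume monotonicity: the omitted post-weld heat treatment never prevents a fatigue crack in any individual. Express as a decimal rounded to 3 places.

p₁ = P(outcome | exposed) = 324/449 = 0.7216
p₀ = P(outcome | unexposed) = 229/3261 = 0.070224
Under exogeneity and monotonicity, PS = (p₁ − p₀) / (1 − p₀).
PS = (0.7216 − 0.070224) / (1 − 0.070224) = 0.65138 / 0.92978 ≈ 0.7006

PS ≈ 0.701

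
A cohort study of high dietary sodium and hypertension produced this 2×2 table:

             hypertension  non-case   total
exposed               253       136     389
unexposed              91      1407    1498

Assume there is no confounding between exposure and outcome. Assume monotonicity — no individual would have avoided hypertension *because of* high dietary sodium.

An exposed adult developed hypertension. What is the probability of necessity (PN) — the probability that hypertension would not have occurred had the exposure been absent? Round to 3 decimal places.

p₁ = P(outcome | exposed) = 253/389 = 0.65039
p₀ = P(outcome | unexposed) = 91/1498 = 0.060748
Under exogeneity and monotonicity, PN = (p₁ − p₀)/p₁.
PN = (0.65039 − 0.060748) / 0.65039 ≈ 0.9066

PN ≈ 0.907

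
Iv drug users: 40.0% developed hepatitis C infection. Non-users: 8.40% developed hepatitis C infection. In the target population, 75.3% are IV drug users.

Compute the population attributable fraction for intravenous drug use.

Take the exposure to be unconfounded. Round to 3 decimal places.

PAF ≈ 0.739

p₁ = 0.4, p₀ = 0.084.
Overall risk P(Y=1) = π·p₁ + (1−π)·p₀ = 0.753×0.4 + 0.247×0.084 = 0.32195.
Under exogeneity, PAF = [P(Y=1) − p₀] / P(Y=1).
PAF = (0.32195 − 0.084) / 0.32195 ≈ 0.7391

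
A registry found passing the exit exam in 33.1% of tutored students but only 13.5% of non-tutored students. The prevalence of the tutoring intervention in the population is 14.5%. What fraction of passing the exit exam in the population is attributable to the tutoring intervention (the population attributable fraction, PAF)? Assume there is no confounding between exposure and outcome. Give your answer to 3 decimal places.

p₁ = 0.331, p₀ = 0.135.
Overall risk P(Y=1) = π·p₁ + (1−π)·p₀ = 0.145×0.331 + 0.855×0.135 = 0.16342.
Under exogeneity, PAF = [P(Y=1) − p₀] / P(Y=1).
PAF = (0.16342 − 0.135) / 0.16342 ≈ 0.1739

PAF ≈ 0.174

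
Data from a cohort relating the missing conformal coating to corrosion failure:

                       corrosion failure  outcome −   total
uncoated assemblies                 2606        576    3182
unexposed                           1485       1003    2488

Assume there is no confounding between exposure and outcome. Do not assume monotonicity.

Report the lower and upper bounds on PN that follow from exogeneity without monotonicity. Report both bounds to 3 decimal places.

0.271 ≤ PN ≤ 0.492

p₁ = P(outcome | exposed) = 2606/3182 = 0.81898
p₀ = P(outcome | unexposed) = 1485/2488 = 0.59686
Under exogeneity alone the bounds on PN are max{0,(p₁−p₀)/p₁} ≤ PN ≤ min{1,(1−p₀)/p₁}.
  lower = (p₁ − p₀)/p₁ = 0.22212 / 0.81898 ≈ 0.2712
  upper = min{1, (1 − p₀)/p₁} = 0.40314 / 0.81898 ≈ 0.4922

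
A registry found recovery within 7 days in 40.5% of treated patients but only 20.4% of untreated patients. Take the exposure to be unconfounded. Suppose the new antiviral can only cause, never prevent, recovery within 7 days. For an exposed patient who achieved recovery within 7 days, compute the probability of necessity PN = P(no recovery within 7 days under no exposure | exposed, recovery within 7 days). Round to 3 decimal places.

PN ≈ 0.496

p₁ = 0.405, p₀ = 0.204.
Under exogeneity and monotonicity, PN = (p₁ − p₀) / p₁.
PN = (0.405 − 0.204) / 0.405 = 0.201 / 0.405 ≈ 0.4963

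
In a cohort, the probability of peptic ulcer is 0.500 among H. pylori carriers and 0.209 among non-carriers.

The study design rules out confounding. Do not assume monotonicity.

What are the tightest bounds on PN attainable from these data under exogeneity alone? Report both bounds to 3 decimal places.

Let p₁ = 0.5, p₀ = 0.209.
Under exogeneity alone the bounds on PN are max{0,(p₁−p₀)/p₁} ≤ PN ≤ min{1,(1−p₀)/p₁}.
  lower = (p₁ − p₀)/p₁ = 0.291 / 0.5 ≈ 0.5820
  upper = min{1, (1 − p₀)/p₁} = 0.791 / 0.5 ≈ 1.5820 → capped at 1

0.582 ≤ PN ≤ 1.000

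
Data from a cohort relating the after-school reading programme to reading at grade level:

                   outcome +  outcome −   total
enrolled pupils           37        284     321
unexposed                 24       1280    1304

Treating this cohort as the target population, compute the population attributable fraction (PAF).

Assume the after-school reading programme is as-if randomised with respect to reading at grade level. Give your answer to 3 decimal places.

p₁ = P(outcome | exposed) = 37/321 = 0.11526
p₀ = P(outcome | unexposed) = 24/1304 = 0.018405
Exposure prevalence π = 321/1625 = 0.19754; overall risk P(Y=1) = 0.037538.
Under exogeneity, PAF = [P(Y=1) − p₀]/P(Y=1).
PAF = (0.037538 − 0.018405) / 0.037538 ≈ 0.5097

PAF ≈ 0.510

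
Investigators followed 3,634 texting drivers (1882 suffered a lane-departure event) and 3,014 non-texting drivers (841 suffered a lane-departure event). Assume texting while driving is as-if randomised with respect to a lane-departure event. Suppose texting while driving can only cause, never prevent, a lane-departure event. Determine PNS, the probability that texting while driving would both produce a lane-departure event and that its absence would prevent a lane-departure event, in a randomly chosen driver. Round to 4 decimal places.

p₁ = P(outcome | exposed) = 1882/3634 = 0.51789
p₀ = P(outcome | unexposed) = 841/3014 = 0.27903
Under exogeneity and monotonicity, PNS = p₁ − p₀.
PNS = 0.51789 − 0.27903 = 0.23886

PNS ≈ 0.2389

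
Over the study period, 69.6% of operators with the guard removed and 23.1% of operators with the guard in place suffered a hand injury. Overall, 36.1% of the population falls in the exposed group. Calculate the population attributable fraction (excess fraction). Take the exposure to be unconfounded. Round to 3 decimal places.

p₁ = 0.696, p₀ = 0.231.
Overall risk P(Y=1) = π·p₁ + (1−π)·p₀ = 0.361×0.696 + 0.639×0.231 = 0.39887.
Under exogeneity, PAF = [P(Y=1) − p₀] / P(Y=1).
PAF = (0.39887 − 0.231) / 0.39887 ≈ 0.4209

PAF ≈ 0.421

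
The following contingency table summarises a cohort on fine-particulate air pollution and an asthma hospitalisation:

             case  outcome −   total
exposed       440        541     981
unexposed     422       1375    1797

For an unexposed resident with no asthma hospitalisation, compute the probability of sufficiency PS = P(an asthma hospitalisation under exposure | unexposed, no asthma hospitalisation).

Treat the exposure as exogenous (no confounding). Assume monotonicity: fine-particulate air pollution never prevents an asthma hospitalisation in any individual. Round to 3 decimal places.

p₁ = P(outcome | exposed) = 440/981 = 0.44852
p₀ = P(outcome | unexposed) = 422/1797 = 0.23484
Under exogeneity and monotonicity, PS = (p₁ − p₀) / (1 − p₀).
PS = (0.44852 − 0.23484) / (1 − 0.23484) = 0.21369 / 0.76516 ≈ 0.2793

PS ≈ 0.279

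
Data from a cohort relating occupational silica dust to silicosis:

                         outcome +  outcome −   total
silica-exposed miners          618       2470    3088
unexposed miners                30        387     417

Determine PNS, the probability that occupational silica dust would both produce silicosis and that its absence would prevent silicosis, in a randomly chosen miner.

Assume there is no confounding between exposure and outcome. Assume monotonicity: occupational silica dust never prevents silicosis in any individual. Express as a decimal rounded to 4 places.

p₁ = P(outcome | exposed) = 618/3088 = 0.20013
p₀ = P(outcome | unexposed) = 30/417 = 0.071942
Under exogeneity and monotonicity, PNS = p₁ − p₀.
PNS = 0.20013 − 0.071942 = 0.12819

PNS ≈ 0.1282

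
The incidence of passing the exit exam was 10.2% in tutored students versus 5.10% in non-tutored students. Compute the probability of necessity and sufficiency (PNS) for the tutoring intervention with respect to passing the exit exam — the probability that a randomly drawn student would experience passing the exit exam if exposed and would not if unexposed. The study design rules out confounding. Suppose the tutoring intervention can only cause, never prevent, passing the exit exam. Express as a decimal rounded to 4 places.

p₁ = 0.102, p₀ = 0.051.
Under exogeneity and monotonicity, PNS = p₁ − p₀.
PNS = 0.102 − 0.051 = 0.051

PNS ≈ 0.0510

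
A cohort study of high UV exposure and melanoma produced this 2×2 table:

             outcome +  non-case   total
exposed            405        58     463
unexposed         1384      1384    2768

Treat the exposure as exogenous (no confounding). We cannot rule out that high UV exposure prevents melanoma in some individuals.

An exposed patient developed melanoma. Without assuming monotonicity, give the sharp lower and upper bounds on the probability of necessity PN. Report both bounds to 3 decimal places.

0.428 ≤ PN ≤ 0.572

p₁ = P(outcome | exposed) = 405/463 = 0.87473
p₀ = P(outcome | unexposed) = 1384/2768 = 0.5
Under exogeneity alone the bounds on PN are max{0,(p₁−p₀)/p₁} ≤ PN ≤ min{1,(1−p₀)/p₁}.
  lower = (p₁ − p₀)/p₁ = 0.37473 / 0.87473 ≈ 0.4284
  upper = min{1, (1 − p₀)/p₁} = 0.5 / 0.87473 ≈ 0.5716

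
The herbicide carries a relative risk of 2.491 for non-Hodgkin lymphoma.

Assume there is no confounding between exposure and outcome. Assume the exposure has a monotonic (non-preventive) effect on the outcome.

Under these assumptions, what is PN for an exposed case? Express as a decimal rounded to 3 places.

Under exogeneity and monotonicity, PN = (RR − 1) / RR = 1 − 1/RR.
PN = (2.491 − 1) / 2.491 = 1.491 / 2.491 ≈ 0.5986

PN ≈ 0.599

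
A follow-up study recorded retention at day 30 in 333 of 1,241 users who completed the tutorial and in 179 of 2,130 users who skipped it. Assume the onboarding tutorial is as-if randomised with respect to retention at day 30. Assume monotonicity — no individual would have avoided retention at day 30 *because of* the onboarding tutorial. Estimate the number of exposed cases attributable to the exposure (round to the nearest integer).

p₁ = P(outcome | exposed) = 333/1241 = 0.26833
p₀ = P(outcome | unexposed) = 179/2130 = 0.084038
PN = (p₁ − p₀)/p₁ = (0.26833 − 0.084038) / 0.26833 ≈ 0.68681.
Attributable cases ≈ PN × (exposed cases) = 0.68681 × 333 ≈ 228.71.

about 229 cases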